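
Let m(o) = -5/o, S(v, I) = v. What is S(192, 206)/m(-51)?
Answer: 9792/5 ≈ 1958.4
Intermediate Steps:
S(192, 206)/m(-51) = 192/((-5/(-51))) = 192/((-5*(-1/51))) = 192/(5/51) = 192*(51/5) = 9792/5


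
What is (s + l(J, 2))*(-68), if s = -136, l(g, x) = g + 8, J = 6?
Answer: 8296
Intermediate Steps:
l(g, x) = 8 + g
(s + l(J, 2))*(-68) = (-136 + (8 + 6))*(-68) = (-136 + 14)*(-68) = -122*(-68) = 8296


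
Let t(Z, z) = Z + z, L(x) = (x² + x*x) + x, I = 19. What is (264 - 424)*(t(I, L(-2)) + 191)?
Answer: -34560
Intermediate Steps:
L(x) = x + 2*x² (L(x) = (x² + x²) + x = 2*x² + x = x + 2*x²)
(264 - 424)*(t(I, L(-2)) + 191) = (264 - 424)*((19 - 2*(1 + 2*(-2))) + 191) = -160*((19 - 2*(1 - 4)) + 191) = -160*((19 - 2*(-3)) + 191) = -160*((19 + 6) + 191) = -160*(25 + 191) = -160*216 = -34560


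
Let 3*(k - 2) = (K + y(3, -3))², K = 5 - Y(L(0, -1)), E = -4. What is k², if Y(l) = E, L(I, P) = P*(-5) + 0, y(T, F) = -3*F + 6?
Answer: 37636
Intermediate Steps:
y(T, F) = 6 - 3*F
L(I, P) = -5*P (L(I, P) = -5*P + 0 = -5*P)
Y(l) = -4
K = 9 (K = 5 - 1*(-4) = 5 + 4 = 9)
k = 194 (k = 2 + (9 + (6 - 3*(-3)))²/3 = 2 + (9 + (6 + 9))²/3 = 2 + (9 + 15)²/3 = 2 + (⅓)*24² = 2 + (⅓)*576 = 2 + 192 = 194)
k² = 194² = 37636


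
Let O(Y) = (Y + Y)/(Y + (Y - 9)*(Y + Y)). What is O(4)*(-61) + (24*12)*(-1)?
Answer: -2470/9 ≈ -274.44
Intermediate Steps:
O(Y) = 2*Y/(Y + 2*Y*(-9 + Y)) (O(Y) = (2*Y)/(Y + (-9 + Y)*(2*Y)) = (2*Y)/(Y + 2*Y*(-9 + Y)) = 2*Y/(Y + 2*Y*(-9 + Y)))
O(4)*(-61) + (24*12)*(-1) = (2/(-17 + 2*4))*(-61) + (24*12)*(-1) = (2/(-17 + 8))*(-61) + 288*(-1) = (2/(-9))*(-61) - 288 = (2*(-⅑))*(-61) - 288 = -2/9*(-61) - 288 = 122/9 - 288 = -2470/9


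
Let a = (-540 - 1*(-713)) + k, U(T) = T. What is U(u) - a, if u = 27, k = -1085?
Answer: 939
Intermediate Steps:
a = -912 (a = (-540 - 1*(-713)) - 1085 = (-540 + 713) - 1085 = 173 - 1085 = -912)
U(u) - a = 27 - 1*(-912) = 27 + 912 = 939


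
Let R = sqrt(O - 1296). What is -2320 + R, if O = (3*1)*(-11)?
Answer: -2320 + I*sqrt(1329) ≈ -2320.0 + 36.455*I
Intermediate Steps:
O = -33 (O = 3*(-11) = -33)
R = I*sqrt(1329) (R = sqrt(-33 - 1296) = sqrt(-1329) = I*sqrt(1329) ≈ 36.455*I)
-2320 + R = -2320 + I*sqrt(1329)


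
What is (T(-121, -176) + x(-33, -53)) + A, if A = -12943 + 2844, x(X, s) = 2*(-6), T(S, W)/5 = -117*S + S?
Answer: 60069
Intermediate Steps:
T(S, W) = -580*S (T(S, W) = 5*(-117*S + S) = 5*(-116*S) = -580*S)
x(X, s) = -12
A = -10099
(T(-121, -176) + x(-33, -53)) + A = (-580*(-121) - 12) - 10099 = (70180 - 12) - 10099 = 70168 - 10099 = 60069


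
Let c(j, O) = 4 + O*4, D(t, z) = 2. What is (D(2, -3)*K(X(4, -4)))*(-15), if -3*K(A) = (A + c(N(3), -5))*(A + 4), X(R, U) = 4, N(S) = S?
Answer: -960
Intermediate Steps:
c(j, O) = 4 + 4*O
K(A) = -(-16 + A)*(4 + A)/3 (K(A) = -(A + (4 + 4*(-5)))*(A + 4)/3 = -(A + (4 - 20))*(4 + A)/3 = -(A - 16)*(4 + A)/3 = -(-16 + A)*(4 + A)/3)
(D(2, -3)*K(X(4, -4)))*(-15) = (2*(64/3 + 4*4 - ⅓*4²))*(-15) = (2*(64/3 + 16 - ⅓*16))*(-15) = (2*(64/3 + 16 - 16/3))*(-15) = (2*32)*(-15) = 64*(-15) = -960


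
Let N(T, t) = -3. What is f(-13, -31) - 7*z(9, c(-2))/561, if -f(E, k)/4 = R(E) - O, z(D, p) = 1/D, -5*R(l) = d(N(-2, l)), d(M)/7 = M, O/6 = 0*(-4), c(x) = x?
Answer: -424151/25245 ≈ -16.801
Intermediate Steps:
O = 0 (O = 6*(0*(-4)) = 6*0 = 0)
d(M) = 7*M
R(l) = 21/5 (R(l) = -7*(-3)/5 = -⅕*(-21) = 21/5)
f(E, k) = -84/5 (f(E, k) = -4*(21/5 - 1*0) = -4*(21/5 + 0) = -4*21/5 = -84/5)
f(-13, -31) - 7*z(9, c(-2))/561 = -84/5 - 7/9/561 = -84/5 - 7*⅑*(1/561) = -84/5 - 7/9*1/561 = -84/5 - 7/5049 = -424151/25245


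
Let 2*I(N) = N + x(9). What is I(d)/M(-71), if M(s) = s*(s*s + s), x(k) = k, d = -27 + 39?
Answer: -3/100820 ≈ -2.9756e-5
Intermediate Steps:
d = 12
M(s) = s*(s + s²) (M(s) = s*(s² + s) = s*(s + s²))
I(N) = 9/2 + N/2 (I(N) = (N + 9)/2 = (9 + N)/2 = 9/2 + N/2)
I(d)/M(-71) = (9/2 + (½)*12)/(((-71)²*(1 - 71))) = (9/2 + 6)/((5041*(-70))) = (21/2)/(-352870) = (21/2)*(-1/352870) = -3/100820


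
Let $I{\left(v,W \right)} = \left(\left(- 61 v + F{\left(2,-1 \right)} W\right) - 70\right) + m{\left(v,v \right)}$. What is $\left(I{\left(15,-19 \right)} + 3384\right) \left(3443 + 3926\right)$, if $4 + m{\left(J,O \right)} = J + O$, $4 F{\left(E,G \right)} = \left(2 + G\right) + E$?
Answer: $\frac{71059267}{4} \approx 1.7765 \cdot 10^{7}$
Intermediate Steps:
$F{\left(E,G \right)} = \frac{1}{2} + \frac{E}{4} + \frac{G}{4}$ ($F{\left(E,G \right)} = \frac{\left(2 + G\right) + E}{4} = \frac{2 + E + G}{4} = \frac{1}{2} + \frac{E}{4} + \frac{G}{4}$)
$m{\left(J,O \right)} = -4 + J + O$ ($m{\left(J,O \right)} = -4 + \left(J + O\right) = -4 + J + O$)
$I{\left(v,W \right)} = -74 - 59 v + \frac{3 W}{4}$ ($I{\left(v,W \right)} = \left(\left(- 61 v + \left(\frac{1}{2} + \frac{1}{4} \cdot 2 + \frac{1}{4} \left(-1\right)\right) W\right) - 70\right) + \left(-4 + v + v\right) = \left(\left(- 61 v + \left(\frac{1}{2} + \frac{1}{2} - \frac{1}{4}\right) W\right) - 70\right) + \left(-4 + 2 v\right) = \left(\left(- 61 v + \frac{3 W}{4}\right) - 70\right) + \left(-4 + 2 v\right) = \left(-70 - 61 v + \frac{3 W}{4}\right) + \left(-4 + 2 v\right) = -74 - 59 v + \frac{3 W}{4}$)
$\left(I{\left(15,-19 \right)} + 3384\right) \left(3443 + 3926\right) = \left(\left(-74 - 885 + \frac{3}{4} \left(-19\right)\right) + 3384\right) \left(3443 + 3926\right) = \left(\left(-74 - 885 - \frac{57}{4}\right) + 3384\right) 7369 = \left(- \frac{3893}{4} + 3384\right) 7369 = \frac{9643}{4} \cdot 7369 = \frac{71059267}{4}$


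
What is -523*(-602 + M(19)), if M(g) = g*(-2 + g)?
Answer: 145917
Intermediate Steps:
-523*(-602 + M(19)) = -523*(-602 + 19*(-2 + 19)) = -523*(-602 + 19*17) = -523*(-602 + 323) = -523*(-279) = 145917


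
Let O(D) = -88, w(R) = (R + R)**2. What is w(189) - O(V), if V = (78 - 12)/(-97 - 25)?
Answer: 142972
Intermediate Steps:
w(R) = 4*R**2 (w(R) = (2*R)**2 = 4*R**2)
V = -33/61 (V = 66/(-122) = 66*(-1/122) = -33/61 ≈ -0.54098)
w(189) - O(V) = 4*189**2 - 1*(-88) = 4*35721 + 88 = 142884 + 88 = 142972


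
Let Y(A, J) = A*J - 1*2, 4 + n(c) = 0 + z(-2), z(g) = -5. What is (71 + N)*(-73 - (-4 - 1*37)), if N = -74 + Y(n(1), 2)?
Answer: 736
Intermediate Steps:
n(c) = -9 (n(c) = -4 + (0 - 5) = -4 - 5 = -9)
Y(A, J) = -2 + A*J (Y(A, J) = A*J - 2 = -2 + A*J)
N = -94 (N = -74 + (-2 - 9*2) = -74 + (-2 - 18) = -74 - 20 = -94)
(71 + N)*(-73 - (-4 - 1*37)) = (71 - 94)*(-73 - (-4 - 1*37)) = -23*(-73 - (-4 - 37)) = -23*(-73 - 1*(-41)) = -23*(-73 + 41) = -23*(-32) = 736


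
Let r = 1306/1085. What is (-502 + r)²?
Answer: 295244436496/1177225 ≈ 2.5080e+5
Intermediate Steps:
r = 1306/1085 (r = 1306*(1/1085) = 1306/1085 ≈ 1.2037)
(-502 + r)² = (-502 + 1306/1085)² = (-543364/1085)² = 295244436496/1177225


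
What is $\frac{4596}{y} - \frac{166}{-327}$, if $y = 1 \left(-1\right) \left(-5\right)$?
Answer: $\frac{1503722}{1635} \approx 919.71$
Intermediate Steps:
$y = 5$ ($y = \left(-1\right) \left(-5\right) = 5$)
$\frac{4596}{y} - \frac{166}{-327} = \frac{4596}{5} - \frac{166}{-327} = 4596 \cdot \frac{1}{5} - - \frac{166}{327} = \frac{4596}{5} + \frac{166}{327} = \frac{1503722}{1635}$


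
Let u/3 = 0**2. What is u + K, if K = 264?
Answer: 264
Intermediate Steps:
u = 0 (u = 3*0**2 = 3*0 = 0)
u + K = 0 + 264 = 264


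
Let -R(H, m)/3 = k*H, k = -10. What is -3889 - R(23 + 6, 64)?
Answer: -4759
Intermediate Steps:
R(H, m) = 30*H (R(H, m) = -(-30)*H = 30*H)
-3889 - R(23 + 6, 64) = -3889 - 30*(23 + 6) = -3889 - 30*29 = -3889 - 1*870 = -3889 - 870 = -4759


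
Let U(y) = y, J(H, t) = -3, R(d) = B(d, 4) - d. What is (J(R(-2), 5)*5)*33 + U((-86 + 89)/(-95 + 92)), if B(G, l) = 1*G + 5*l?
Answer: -496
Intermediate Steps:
B(G, l) = G + 5*l
R(d) = 20 (R(d) = (d + 5*4) - d = (d + 20) - d = (20 + d) - d = 20)
(J(R(-2), 5)*5)*33 + U((-86 + 89)/(-95 + 92)) = -3*5*33 + (-86 + 89)/(-95 + 92) = -15*33 + 3/(-3) = -495 + 3*(-⅓) = -495 - 1 = -496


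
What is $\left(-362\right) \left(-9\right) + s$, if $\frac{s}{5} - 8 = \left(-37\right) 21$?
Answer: $-587$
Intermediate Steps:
$s = -3845$ ($s = 40 + 5 \left(\left(-37\right) 21\right) = 40 + 5 \left(-777\right) = 40 - 3885 = -3845$)
$\left(-362\right) \left(-9\right) + s = \left(-362\right) \left(-9\right) - 3845 = 3258 - 3845 = -587$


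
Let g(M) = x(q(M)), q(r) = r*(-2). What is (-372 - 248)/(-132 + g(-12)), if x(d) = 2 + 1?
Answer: 620/129 ≈ 4.8062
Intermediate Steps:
q(r) = -2*r
x(d) = 3
g(M) = 3
(-372 - 248)/(-132 + g(-12)) = (-372 - 248)/(-132 + 3) = -620/(-129) = -620*(-1/129) = 620/129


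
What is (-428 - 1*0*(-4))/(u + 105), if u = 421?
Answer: -214/263 ≈ -0.81369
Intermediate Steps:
(-428 - 1*0*(-4))/(u + 105) = (-428 - 1*0*(-4))/(421 + 105) = (-428 + 0*(-4))/526 = (-428 + 0)*(1/526) = -428*1/526 = -214/263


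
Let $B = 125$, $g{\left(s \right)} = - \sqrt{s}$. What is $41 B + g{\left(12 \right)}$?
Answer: $5125 - 2 \sqrt{3} \approx 5121.5$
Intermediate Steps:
$41 B + g{\left(12 \right)} = 41 \cdot 125 - \sqrt{12} = 5125 - 2 \sqrt{3}$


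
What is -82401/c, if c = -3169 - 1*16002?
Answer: 82401/19171 ≈ 4.2982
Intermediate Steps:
c = -19171 (c = -3169 - 16002 = -19171)
-82401/c = -82401/(-19171) = -82401*(-1/19171) = 82401/19171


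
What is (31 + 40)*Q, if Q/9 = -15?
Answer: -9585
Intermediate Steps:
Q = -135 (Q = 9*(-15) = -135)
(31 + 40)*Q = (31 + 40)*(-135) = 71*(-135) = -9585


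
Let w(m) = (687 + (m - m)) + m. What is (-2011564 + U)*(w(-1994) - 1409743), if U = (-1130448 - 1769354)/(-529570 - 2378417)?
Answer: 2751358918748673100/969329 ≈ 2.8384e+12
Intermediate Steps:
U = 2899802/2907987 (U = -2899802/(-2907987) = -2899802*(-1/2907987) = 2899802/2907987 ≈ 0.99719)
w(m) = 687 + m (w(m) = (687 + 0) + m = 687 + m)
(-2011564 + U)*(w(-1994) - 1409743) = (-2011564 + 2899802/2907987)*((687 - 1994) - 1409743) = -5849599061866*(-1307 - 1409743)/2907987 = -5849599061866/2907987*(-1411050) = 2751358918748673100/969329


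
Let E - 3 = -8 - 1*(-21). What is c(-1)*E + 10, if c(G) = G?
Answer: -6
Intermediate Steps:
E = 16 (E = 3 + (-8 - 1*(-21)) = 3 + (-8 + 21) = 3 + 13 = 16)
c(-1)*E + 10 = -1*16 + 10 = -16 + 10 = -6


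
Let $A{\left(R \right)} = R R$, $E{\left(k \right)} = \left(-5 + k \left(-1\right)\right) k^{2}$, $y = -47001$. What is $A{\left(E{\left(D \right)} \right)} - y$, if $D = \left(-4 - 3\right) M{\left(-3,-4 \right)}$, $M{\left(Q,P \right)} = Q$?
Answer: $131516157$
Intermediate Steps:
$D = 21$ ($D = \left(-4 - 3\right) \left(-3\right) = \left(-7\right) \left(-3\right) = 21$)
$E{\left(k \right)} = k^{2} \left(-5 - k\right)$ ($E{\left(k \right)} = \left(-5 - k\right) k^{2} = k^{2} \left(-5 - k\right)$)
$A{\left(R \right)} = R^{2}$
$A{\left(E{\left(D \right)} \right)} - y = \left(21^{2} \left(-5 - 21\right)\right)^{2} - -47001 = \left(441 \left(-5 - 21\right)\right)^{2} + 47001 = \left(441 \left(-26\right)\right)^{2} + 47001 = \left(-11466\right)^{2} + 47001 = 131469156 + 47001 = 131516157$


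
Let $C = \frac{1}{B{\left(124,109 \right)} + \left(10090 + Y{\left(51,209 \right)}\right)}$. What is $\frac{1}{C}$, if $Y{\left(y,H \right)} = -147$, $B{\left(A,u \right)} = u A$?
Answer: $23459$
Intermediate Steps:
$B{\left(A,u \right)} = A u$
$C = \frac{1}{23459}$ ($C = \frac{1}{124 \cdot 109 + \left(10090 - 147\right)} = \frac{1}{13516 + 9943} = \frac{1}{23459} \approx 4.2628 \cdot 10^{-5}$)
$\frac{1}{C} = \frac{1}{\frac{1}{23459}} = 23459$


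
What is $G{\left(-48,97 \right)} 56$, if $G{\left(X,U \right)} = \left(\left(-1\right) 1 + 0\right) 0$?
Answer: $0$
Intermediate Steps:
$G{\left(X,U \right)} = 0$ ($G{\left(X,U \right)} = \left(-1 + 0\right) 0 = \left(-1\right) 0 = 0$)
$G{\left(-48,97 \right)} 56 = 0 \cdot 56 = 0$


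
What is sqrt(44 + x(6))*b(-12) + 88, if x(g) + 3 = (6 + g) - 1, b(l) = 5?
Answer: 88 + 10*sqrt(13) ≈ 124.06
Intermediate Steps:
x(g) = 2 + g (x(g) = -3 + ((6 + g) - 1) = -3 + (5 + g) = 2 + g)
sqrt(44 + x(6))*b(-12) + 88 = sqrt(44 + (2 + 6))*5 + 88 = sqrt(44 + 8)*5 + 88 = sqrt(52)*5 + 88 = (2*sqrt(13))*5 + 88 = 10*sqrt(13) + 88 = 88 + 10*sqrt(13)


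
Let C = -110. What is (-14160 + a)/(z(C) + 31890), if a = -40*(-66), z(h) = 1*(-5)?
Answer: -2304/6377 ≈ -0.36130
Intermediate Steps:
z(h) = -5
a = 2640
(-14160 + a)/(z(C) + 31890) = (-14160 + 2640)/(-5 + 31890) = -11520/31885 = -11520*1/31885 = -2304/6377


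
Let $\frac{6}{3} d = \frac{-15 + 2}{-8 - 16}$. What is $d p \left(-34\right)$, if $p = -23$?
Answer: $\frac{5083}{24} \approx 211.79$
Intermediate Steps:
$d = \frac{13}{48}$ ($d = \frac{\left(-15 + 2\right) \frac{1}{-8 - 16}}{2} = \frac{\left(-13\right) \frac{1}{-24}}{2} = \frac{\left(-13\right) \left(- \frac{1}{24}\right)}{2} = \frac{1}{2} \cdot \frac{13}{24} = \frac{13}{48} \approx 0.27083$)
$d p \left(-34\right) = \frac{13}{48} \left(-23\right) \left(-34\right) = \left(- \frac{299}{48}\right) \left(-34\right) = \frac{5083}{24}$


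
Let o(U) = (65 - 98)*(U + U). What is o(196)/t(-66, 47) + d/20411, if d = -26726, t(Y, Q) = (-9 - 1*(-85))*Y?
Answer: 492345/387809 ≈ 1.2696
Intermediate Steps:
o(U) = -66*U
t(Y, Q) = 76*Y (t(Y, Q) = (-9 + 85)*Y = 76*Y)
o(196)/t(-66, 47) + d/20411 = (-66*196)/((76*(-66))) - 26726/20411 = -12936/(-5016) - 26726*1/20411 = -12936*(-1/5016) - 26726/20411 = 49/19 - 26726/20411 = 492345/387809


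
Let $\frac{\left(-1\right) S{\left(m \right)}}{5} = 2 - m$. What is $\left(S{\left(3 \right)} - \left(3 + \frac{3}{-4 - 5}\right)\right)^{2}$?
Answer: $\frac{49}{9} \approx 5.4444$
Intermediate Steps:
$S{\left(m \right)} = -10 + 5 m$ ($S{\left(m \right)} = - 5 \left(2 - m\right) = -10 + 5 m$)
$\left(S{\left(3 \right)} - \left(3 + \frac{3}{-4 - 5}\right)\right)^{2} = \left(\left(-10 + 5 \cdot 3\right) - \left(3 + \frac{3}{-4 - 5}\right)\right)^{2} = \left(\left(-10 + 15\right) - \left(3 + \frac{3}{-9}\right)\right)^{2} = \left(5 - \frac{8}{3}\right)^{2} = \left(\frac{7}{3}\right)^{2} = \frac{49}{9}$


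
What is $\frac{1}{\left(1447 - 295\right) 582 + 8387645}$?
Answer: $\frac{1}{9058109} \approx 1.104 \cdot 10^{-7}$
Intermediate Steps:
$\frac{1}{\left(1447 - 295\right) 582 + 8387645} = \frac{1}{1152 \cdot 582 + 8387645} = \frac{1}{670464 + 8387645} = \frac{1}{9058109}$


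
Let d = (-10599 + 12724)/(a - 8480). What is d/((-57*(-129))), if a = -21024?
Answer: -2125/216942912 ≈ -9.7952e-6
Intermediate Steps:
d = -2125/29504 (d = (-10599 + 12724)/(-21024 - 8480) = 2125/(-29504) = 2125*(-1/29504) = -2125/29504 ≈ -0.072024)
d/((-57*(-129))) = -2125/(29504*((-57*(-129)))) = -2125/29504/7353 = -2125/29504*1/7353 = -2125/216942912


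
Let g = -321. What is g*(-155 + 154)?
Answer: 321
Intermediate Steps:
g*(-155 + 154) = -321*(-155 + 154) = -321*(-1) = 321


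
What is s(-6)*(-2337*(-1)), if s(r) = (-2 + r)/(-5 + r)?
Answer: 18696/11 ≈ 1699.6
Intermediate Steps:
s(r) = (-2 + r)/(-5 + r)
s(-6)*(-2337*(-1)) = ((-2 - 6)/(-5 - 6))*(-2337*(-1)) = (-8/(-11))*2337 = -1/11*(-8)*2337 = (8/11)*2337 = 18696/11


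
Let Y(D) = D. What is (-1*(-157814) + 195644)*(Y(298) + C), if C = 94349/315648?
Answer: 16640352511237/157824 ≈ 1.0544e+8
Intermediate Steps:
C = 94349/315648 (C = 94349*(1/315648) = 94349/315648 ≈ 0.29891)
(-1*(-157814) + 195644)*(Y(298) + C) = (-1*(-157814) + 195644)*(298 + 94349/315648) = (157814 + 195644)*(94157453/315648) = 353458*(94157453/315648) = 16640352511237/157824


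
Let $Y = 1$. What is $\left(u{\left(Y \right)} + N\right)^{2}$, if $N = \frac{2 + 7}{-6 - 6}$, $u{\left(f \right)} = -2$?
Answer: $\frac{121}{16} \approx 7.5625$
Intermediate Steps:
$N = - \frac{3}{4}$ ($N = \frac{9}{-12} = 9 \left(- \frac{1}{12}\right) = - \frac{3}{4} \approx -0.75$)
$\left(u{\left(Y \right)} + N\right)^{2} = \left(-2 - \frac{3}{4}\right)^{2} = \left(- \frac{11}{4}\right)^{2} = \frac{121}{16}$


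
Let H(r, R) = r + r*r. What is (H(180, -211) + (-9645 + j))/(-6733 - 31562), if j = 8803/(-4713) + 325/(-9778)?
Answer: -45949668397/76729383810 ≈ -0.59885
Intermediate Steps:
H(r, R) = r + r²
j = -87607459/46083714 (j = 8803*(-1/4713) + 325*(-1/9778) = -8803/4713 - 325/9778 = -87607459/46083714 ≈ -1.9011)
(H(180, -211) + (-9645 + j))/(-6733 - 31562) = (180*(1 + 180) + (-9645 - 87607459/46083714))/(-6733 - 31562) = (180*181 - 444565028989/46083714)/(-38295) = (32580 - 444565028989/46083714)*(-1/38295) = (1056842373131/46083714)*(-1/38295) = -45949668397/76729383810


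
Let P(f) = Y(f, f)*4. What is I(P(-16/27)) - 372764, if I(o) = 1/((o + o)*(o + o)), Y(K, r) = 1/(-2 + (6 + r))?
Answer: -1086979295/2916 ≈ -3.7276e+5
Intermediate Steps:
Y(K, r) = 1/(4 + r)
P(f) = 4/(4 + f)
I(o) = 1/(4*o**2) (I(o) = 1/((2*o)*(2*o)) = 1/(4*o**2))
I(P(-16/27)) - 372764 = 1/(4*(4/(4 - 16/27))**2) - 372764 = 1/(4*(4/(92/27))**2) - 372764 = 1/(4*(4*(27/92))**2) - 372764 = 1/(4*(27/23)**2) - 372764 = (1/4)*(529/729) - 372764 = 529/2916 - 372764 = -1086979295/2916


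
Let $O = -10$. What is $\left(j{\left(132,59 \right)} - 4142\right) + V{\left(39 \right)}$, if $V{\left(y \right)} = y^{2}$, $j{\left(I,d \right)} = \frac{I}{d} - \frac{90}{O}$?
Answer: $- \frac{153976}{59} \approx -2609.8$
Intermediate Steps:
$j{\left(I,d \right)} = 9 + \frac{I}{d}$ ($j{\left(I,d \right)} = \frac{I}{d} - \frac{90}{-10} = \frac{I}{d} - -9 = \frac{I}{d} + 9 = 9 + \frac{I}{d}$)
$\left(j{\left(132,59 \right)} - 4142\right) + V{\left(39 \right)} = \left(\left(9 + \frac{132}{59}\right) - 4142\right) + 39^{2} = \left(\left(9 + 132 \cdot \frac{1}{59}\right) - 4142\right) + 1521 = \left(\left(9 + \frac{132}{59}\right) - 4142\right) + 1521 = \left(\frac{663}{59} - 4142\right) + 1521 = - \frac{243715}{59} + 1521 = - \frac{153976}{59}$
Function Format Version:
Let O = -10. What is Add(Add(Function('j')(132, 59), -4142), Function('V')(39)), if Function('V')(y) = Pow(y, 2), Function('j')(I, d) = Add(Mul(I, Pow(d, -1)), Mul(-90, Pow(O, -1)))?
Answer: Rational(-153976, 59) ≈ -2609.8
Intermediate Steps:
Function('j')(I, d) = Add(9, Mul(I, Pow(d, -1))) (Function('j')(I, d) = Add(Mul(I, Pow(d, -1)), Mul(-90, Pow(-10, -1))) = Add(Mul(I, Pow(d, -1)), Mul(-90, Rational(-1, 10))) = Add(Mul(I, Pow(d, -1)), 9) = Add(9, Mul(I, Pow(d, -1))))
Add(Add(Function('j')(132, 59), -4142), Function('V')(39)) = Add(Add(Add(9, Mul(132, Pow(59, -1))), -4142), Pow(39, 2)) = Add(Add(Add(9, Mul(132, Rational(1, 59))), -4142), 1521) = Add(Add(Add(9, Rational(132, 59)), -4142), 1521) = Add(Add(Rational(663, 59), -4142), 1521) = Add(Rational(-243715, 59), 1521) = Rational(-153976, 59)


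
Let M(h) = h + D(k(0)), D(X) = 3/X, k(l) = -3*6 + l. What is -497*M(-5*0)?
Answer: 497/6 ≈ 82.833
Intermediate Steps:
k(l) = -18 + l
M(h) = -1/6 + h (M(h) = h + 3/(-18 + 0) = h + 3/(-18) = h + 3*(-1/18) = h - 1/6 = -1/6 + h)
-497*M(-5*0) = -497*(-1/6 - 5*0) = -497*(-1/6 + 0) = -497*(-1/6) = 497/6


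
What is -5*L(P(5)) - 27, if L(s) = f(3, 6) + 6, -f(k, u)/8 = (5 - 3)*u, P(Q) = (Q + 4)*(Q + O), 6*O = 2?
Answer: 423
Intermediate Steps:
O = ⅓ (O = (⅙)*2 = ⅓ ≈ 0.33333)
P(Q) = (4 + Q)*(⅓ + Q) (P(Q) = (Q + 4)*(Q + ⅓) = (4 + Q)*(⅓ + Q))
f(k, u) = -16*u (f(k, u) = -8*(5 - 3)*u = -16*u)
L(s) = -90 (L(s) = -16*6 + 6 = -96 + 6 = -90)
-5*L(P(5)) - 27 = -5*(-90) - 27 = 450 - 27 = 423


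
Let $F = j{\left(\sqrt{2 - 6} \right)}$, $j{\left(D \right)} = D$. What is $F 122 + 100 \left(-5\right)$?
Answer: $-500 + 244 i \approx -500.0 + 244.0 i$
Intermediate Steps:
$F = 2 i$ ($F = \sqrt{2 - 6} = \sqrt{-4} = 2 i \approx 2.0 i$)
$F 122 + 100 \left(-5\right) = 2 i 122 + 100 \left(-5\right) = 244 i - 500 = -500 + 244 i$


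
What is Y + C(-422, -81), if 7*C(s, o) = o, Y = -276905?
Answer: -1938416/7 ≈ -2.7692e+5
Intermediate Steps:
C(s, o) = o/7
Y + C(-422, -81) = -276905 + (⅐)*(-81) = -276905 - 81/7 = -1938416/7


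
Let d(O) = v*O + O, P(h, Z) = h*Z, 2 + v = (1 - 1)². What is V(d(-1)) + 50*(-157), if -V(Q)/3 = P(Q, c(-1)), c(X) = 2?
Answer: -7856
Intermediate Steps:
v = -2 (v = -2 + (1 - 1)² = -2 + 0² = -2 + 0 = -2)
P(h, Z) = Z*h
d(O) = -O (d(O) = -2*O + O = -O)
V(Q) = -6*Q
V(d(-1)) + 50*(-157) = -(-6)*(-1) + 50*(-157) = -6*1 - 7850 = -6 - 7850 = -7856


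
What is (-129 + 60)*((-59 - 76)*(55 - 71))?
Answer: -149040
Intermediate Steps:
(-129 + 60)*((-59 - 76)*(55 - 71)) = -(-9315)*(-16) = -69*2160 = -149040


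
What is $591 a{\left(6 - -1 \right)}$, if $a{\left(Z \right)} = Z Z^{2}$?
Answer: $202713$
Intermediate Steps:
$a{\left(Z \right)} = Z^{3}$
$591 a{\left(6 - -1 \right)} = 591 \left(6 - -1\right)^{3} = 591 \left(6 + 1\right)^{3} = 591 \cdot 7^{3} = 591 \cdot 343 = 202713$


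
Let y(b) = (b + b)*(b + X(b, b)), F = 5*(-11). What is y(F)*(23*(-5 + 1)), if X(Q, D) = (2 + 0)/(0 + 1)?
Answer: -536360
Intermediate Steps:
F = -55
X(Q, D) = 2 (X(Q, D) = 2/1 = 2*1 = 2)
y(b) = 2*b*(2 + b) (y(b) = (b + b)*(b + 2) = (2*b)*(2 + b) = 2*b*(2 + b))
y(F)*(23*(-5 + 1)) = (2*(-55)*(2 - 55))*(23*(-5 + 1)) = (2*(-55)*(-53))*(23*(-4)) = 5830*(-92) = -536360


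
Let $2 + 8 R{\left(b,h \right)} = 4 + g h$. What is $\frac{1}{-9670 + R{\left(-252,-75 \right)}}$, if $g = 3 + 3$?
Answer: $- \frac{1}{9726} \approx -0.00010282$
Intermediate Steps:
$g = 6$
$R{\left(b,h \right)} = \frac{1}{4} + \frac{3 h}{4}$ ($R{\left(b,h \right)} = - \frac{1}{4} + \frac{4 + 6 h}{8} = - \frac{1}{4} + \left(\frac{1}{2} + \frac{3 h}{4}\right) = \frac{1}{4} + \frac{3 h}{4}$)
$\frac{1}{-9670 + R{\left(-252,-75 \right)}} = \frac{1}{-9670 + \left(\frac{1}{4} + \frac{3}{4} \left(-75\right)\right)} = \frac{1}{-9670 + \left(\frac{1}{4} - \frac{225}{4}\right)} = \frac{1}{-9670 - 56} = \frac{1}{-9726} = - \frac{1}{9726}$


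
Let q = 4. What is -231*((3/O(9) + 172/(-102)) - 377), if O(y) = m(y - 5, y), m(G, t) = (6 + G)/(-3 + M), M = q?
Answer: 14859229/170 ≈ 87407.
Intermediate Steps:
M = 4
m(G, t) = 6 + G (m(G, t) = (6 + G)/(-3 + 4) = (6 + G)/1 = (6 + G)*1 = 6 + G)
O(y) = 1 + y (O(y) = 6 + (y - 5) = 6 + (-5 + y) = 1 + y)
-231*((3/O(9) + 172/(-102)) - 377) = -231*((3/(1 + 9) + 172/(-102)) - 377) = -231*((3/10 + 172*(-1/102)) - 377) = -231*((3*(1/10) - 86/51) - 377) = -231*((3/10 - 86/51) - 377) = -231*(-707/510 - 377) = -231*(-192977/510) = 14859229/170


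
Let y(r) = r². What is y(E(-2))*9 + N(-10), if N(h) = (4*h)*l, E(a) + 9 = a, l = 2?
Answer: 1009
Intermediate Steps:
E(a) = -9 + a
N(h) = 8*h (N(h) = (4*h)*2 = 8*h)
y(E(-2))*9 + N(-10) = (-9 - 2)²*9 + 8*(-10) = (-11)²*9 - 80 = 121*9 - 80 = 1089 - 80 = 1009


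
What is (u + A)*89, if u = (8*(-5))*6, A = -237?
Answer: -42453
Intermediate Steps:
u = -240 (u = -40*6 = -240)
(u + A)*89 = (-240 - 237)*89 = -477*89 = -42453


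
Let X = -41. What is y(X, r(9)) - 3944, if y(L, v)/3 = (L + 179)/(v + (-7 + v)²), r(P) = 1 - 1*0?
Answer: -145514/37 ≈ -3932.8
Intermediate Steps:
r(P) = 1 (r(P) = 1 + 0 = 1)
y(L, v) = 3*(179 + L)/(v + (-7 + v)²) (y(L, v) = 3*((L + 179)/(v + (-7 + v)²)) = 3*((179 + L)/(v + (-7 + v)²)) = 3*(179 + L)/(v + (-7 + v)²))
y(X, r(9)) - 3944 = 3*(179 - 41)/(1 + (-7 + 1)²) - 3944 = 3*138/(1 + (-6)²) - 3944 = 3*138/(1 + 36) - 3944 = 3*138/37 - 3944 = 3*(1/37)*138 - 3944 = 414/37 - 3944 = -145514/37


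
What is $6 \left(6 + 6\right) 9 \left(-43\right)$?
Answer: $-27864$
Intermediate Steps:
$6 \left(6 + 6\right) 9 \left(-43\right) = 6 \cdot 12 \cdot 9 \left(-43\right) = 72 \cdot 9 \left(-43\right) = 648 \left(-43\right) = -27864$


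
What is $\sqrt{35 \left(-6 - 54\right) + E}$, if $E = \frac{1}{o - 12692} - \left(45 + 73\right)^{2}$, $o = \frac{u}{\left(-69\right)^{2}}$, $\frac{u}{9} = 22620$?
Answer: $\frac{i \sqrt{179370559089780222}}{3345724} \approx 126.59 i$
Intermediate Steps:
$u = 203580$ ($u = 9 \cdot 22620 = 203580$)
$o = \frac{22620}{529}$ ($o = \frac{203580}{\left(-69\right)^{2}} = \frac{203580}{4761} = 203580 \cdot \frac{1}{4761} = \frac{22620}{529} \approx 42.76$)
$E = - \frac{93171722481}{6691448}$ ($E = \frac{1}{\frac{22620}{529} - 12692} - \left(45 + 73\right)^{2} = \frac{1}{- \frac{6691448}{529}} - 118^{2} = - \frac{529}{6691448} - 13924 = - \frac{93171722481}{6691448} \approx -13924.0$)
$\sqrt{35 \left(-6 - 54\right) + E} = \sqrt{35 \left(-6 - 54\right) - \frac{93171722481}{6691448}} = \sqrt{35 \left(-60\right) - \frac{93171722481}{6691448}} = \sqrt{-2100 - \frac{93171722481}{6691448}} = \sqrt{- \frac{107223763281}{6691448}} = \frac{i \sqrt{179370559089780222}}{3345724}$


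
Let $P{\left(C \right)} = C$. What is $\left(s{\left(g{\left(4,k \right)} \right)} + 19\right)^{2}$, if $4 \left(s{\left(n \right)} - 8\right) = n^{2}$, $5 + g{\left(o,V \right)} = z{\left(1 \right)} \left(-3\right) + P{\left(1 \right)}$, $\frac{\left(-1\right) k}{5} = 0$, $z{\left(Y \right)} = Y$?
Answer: $\frac{24649}{16} \approx 1540.6$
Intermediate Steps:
$k = 0$ ($k = \left(-5\right) 0 = 0$)
$g{\left(o,V \right)} = -7$ ($g{\left(o,V \right)} = -5 + \left(1 \left(-3\right) + 1\right) = -5 + \left(-3 + 1\right) = -5 - 2 = -7$)
$s{\left(n \right)} = 8 + \frac{n^{2}}{4}$
$\left(s{\left(g{\left(4,k \right)} \right)} + 19\right)^{2} = \left(\left(8 + \frac{\left(-7\right)^{2}}{4}\right) + 19\right)^{2} = \left(\left(8 + \frac{1}{4} \cdot 49\right) + 19\right)^{2} = \left(\left(8 + \frac{49}{4}\right) + 19\right)^{2} = \left(\frac{81}{4} + 19\right)^{2} = \left(\frac{157}{4}\right)^{2} = \frac{24649}{16}$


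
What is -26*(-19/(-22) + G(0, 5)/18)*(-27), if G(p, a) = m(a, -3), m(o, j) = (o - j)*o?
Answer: 23829/11 ≈ 2166.3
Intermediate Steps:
m(o, j) = o*(o - j)
G(p, a) = a*(3 + a) (G(p, a) = a*(a - 1*(-3)) = a*(a + 3) = a*(3 + a))
-26*(-19/(-22) + G(0, 5)/18)*(-27) = -26*(-19/(-22) + (5*(3 + 5))/18)*(-27) = -26*(-19*(-1/22) + (5*8)*(1/18))*(-27) = -26*(19/22 + 40*(1/18))*(-27) = -26*(19/22 + 20/9)*(-27) = -26*611/198*(-27) = -7943/99*(-27) = 23829/11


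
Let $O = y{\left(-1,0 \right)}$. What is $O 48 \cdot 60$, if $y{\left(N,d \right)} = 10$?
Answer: $28800$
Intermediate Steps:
$O = 10$
$O 48 \cdot 60 = 10 \cdot 48 \cdot 60 = 480 \cdot 60 = 28800$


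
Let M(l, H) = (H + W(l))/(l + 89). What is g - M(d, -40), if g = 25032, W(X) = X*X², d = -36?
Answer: 1373392/53 ≈ 25913.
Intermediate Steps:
W(X) = X³
M(l, H) = (H + l³)/(89 + l) (M(l, H) = (H + l³)/(l + 89) = (H + l³)/(89 + l))
g - M(d, -40) = 25032 - (-40 + (-36)³)/(89 - 36) = 25032 - (-40 - 46656)/53 = 25032 - (-46696)/53 = 25032 - 1*(-46696/53) = 25032 + 46696/53 = 1373392/53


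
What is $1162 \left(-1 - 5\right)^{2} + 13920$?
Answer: $55752$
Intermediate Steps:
$1162 \left(-1 - 5\right)^{2} + 13920 = 1162 \left(-6\right)^{2} + 13920 = 1162 \cdot 36 + 13920 = 41832 + 13920 = 55752$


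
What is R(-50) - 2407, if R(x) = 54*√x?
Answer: -2407 + 270*I*√2 ≈ -2407.0 + 381.84*I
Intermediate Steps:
R(-50) - 2407 = 54*√(-50) - 2407 = 54*(5*I*√2) - 2407 = 270*I*√2 - 2407 = -2407 + 270*I*√2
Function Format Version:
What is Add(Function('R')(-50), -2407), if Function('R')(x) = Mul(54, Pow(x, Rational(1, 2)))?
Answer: Add(-2407, Mul(270, I, Pow(2, Rational(1, 2)))) ≈ Add(-2407.0, Mul(381.84, I))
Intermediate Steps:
Add(Function('R')(-50), -2407) = Add(Mul(54, Pow(-50, Rational(1, 2))), -2407) = Add(Mul(54, Mul(5, I, Pow(2, Rational(1, 2)))), -2407) = Add(Mul(270, I, Pow(2, Rational(1, 2))), -2407) = Add(-2407, Mul(270, I, Pow(2, Rational(1, 2))))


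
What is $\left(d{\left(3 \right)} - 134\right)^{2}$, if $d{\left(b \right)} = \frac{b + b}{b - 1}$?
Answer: $17161$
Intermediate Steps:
$d{\left(b \right)} = \frac{2 b}{-1 + b}$
$\left(d{\left(3 \right)} - 134\right)^{2} = \left(2 \cdot 3 \frac{1}{-1 + 3} - 134\right)^{2} = \left(2 \cdot 3 \cdot \frac{1}{2} - 134\right)^{2} = \left(3 - 134\right)^{2} = \left(-131\right)^{2} = 17161$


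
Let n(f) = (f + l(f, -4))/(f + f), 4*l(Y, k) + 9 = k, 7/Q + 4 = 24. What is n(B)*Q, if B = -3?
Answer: 35/96 ≈ 0.36458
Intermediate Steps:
Q = 7/20 (Q = 7/(-4 + 24) = 7/20 ≈ 0.35000)
l(Y, k) = -9/4 + k/4
n(f) = (-13/4 + f)/(2*f) (n(f) = (f + (-9/4 + (¼)*(-4)))/(f + f) = (f + (-9/4 - 1))/((2*f)) = (f - 13/4)*(1/(2*f)) = (-13/4 + f)*(1/(2*f)) = (-13/4 + f)/(2*f))
n(B)*Q = ((⅛)*(-13 + 4*(-3))/(-3))*(7/20) = ((⅛)*(-⅓)*(-13 - 12))*(7/20) = ((⅛)*(-⅓)*(-25))*(7/20) = (25/24)*(7/20) = 35/96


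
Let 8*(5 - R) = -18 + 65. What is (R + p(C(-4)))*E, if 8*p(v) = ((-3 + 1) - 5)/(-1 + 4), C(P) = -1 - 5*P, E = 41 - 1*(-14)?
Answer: -385/6 ≈ -64.167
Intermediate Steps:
R = -7/8 (R = 5 - (-18 + 65)/8 = 5 - 1/8*47 = 5 - 47/8 = -7/8 ≈ -0.87500)
E = 55 (E = 41 + 14 = 55)
p(v) = -7/24 (p(v) = (((-3 + 1) - 5)/(-1 + 4))/8 = ((-2 - 5)/3)/8 = (-7*1/3)/8 = (1/8)*(-7/3) = -7/24)
(R + p(C(-4)))*E = (-7/8 - 7/24)*55 = -7/6*55 = -385/6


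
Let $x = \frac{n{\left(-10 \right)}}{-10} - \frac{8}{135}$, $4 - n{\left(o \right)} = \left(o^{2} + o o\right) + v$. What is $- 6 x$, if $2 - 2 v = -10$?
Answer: $- \frac{5438}{45} \approx -120.84$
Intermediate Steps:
$v = 6$ ($v = 1 - -5 = 1 + 5 = 6$)
$n{\left(o \right)} = -2 - 2 o^{2}$ ($n{\left(o \right)} = 4 - \left(\left(o^{2} + o o\right) + 6\right) = 4 - \left(\left(o^{2} + o^{2}\right) + 6\right) = 4 - \left(2 o^{2} + 6\right) = 4 - \left(6 + 2 o^{2}\right) = -2 - 2 o^{2}$)
$x = \frac{2719}{135}$ ($x = \frac{-2 - 2 \left(-10\right)^{2}}{-10} - \frac{8}{135} = \left(-2 - 200\right) \left(- \frac{1}{10}\right) - \frac{8}{135} = \left(-202\right) \left(- \frac{1}{10}\right) - \frac{8}{135} = \frac{101}{5} - \frac{8}{135} = \frac{2719}{135} \approx 20.141$)
$- 6 x = \left(-6\right) \frac{2719}{135} = - \frac{5438}{45}$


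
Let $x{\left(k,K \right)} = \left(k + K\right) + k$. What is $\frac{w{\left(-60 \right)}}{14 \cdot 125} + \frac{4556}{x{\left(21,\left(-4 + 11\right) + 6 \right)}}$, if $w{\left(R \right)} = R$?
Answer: $\frac{159394}{1925} \approx 82.802$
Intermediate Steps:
$x{\left(k,K \right)} = K + 2 k$ ($x{\left(k,K \right)} = \left(K + k\right) + k = K + 2 k$)
$\frac{w{\left(-60 \right)}}{14 \cdot 125} + \frac{4556}{x{\left(21,\left(-4 + 11\right) + 6 \right)}} = - \frac{60}{14 \cdot 125} + \frac{4556}{\left(\left(-4 + 11\right) + 6\right) + 2 \cdot 21} = - \frac{60}{1750} + \frac{4556}{\left(7 + 6\right) + 42} = \left(-60\right) \frac{1}{1750} + \frac{4556}{13 + 42} = - \frac{6}{175} + \frac{4556}{55} = \frac{159394}{1925}$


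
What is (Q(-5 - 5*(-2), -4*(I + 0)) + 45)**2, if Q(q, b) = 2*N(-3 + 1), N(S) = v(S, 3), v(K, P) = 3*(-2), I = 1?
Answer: 1089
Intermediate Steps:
v(K, P) = -6
N(S) = -6
Q(q, b) = -12 (Q(q, b) = 2*(-6) = -12)
(Q(-5 - 5*(-2), -4*(I + 0)) + 45)**2 = (-12 + 45)**2 = 33**2 = 1089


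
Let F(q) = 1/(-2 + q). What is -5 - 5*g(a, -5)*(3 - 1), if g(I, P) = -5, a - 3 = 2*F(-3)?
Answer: 45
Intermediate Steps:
a = 13/5 (a = 3 + 2/(-2 - 3) = 3 + 2/(-5) = 3 + 2*(-1/5) = 3 - 2/5 = 13/5 ≈ 2.6000)
-5 - 5*g(a, -5)*(3 - 1) = -5 - (-25)*(3 - 1) = -5 - (-25)*2 = -5 - 5*(-10) = -5 + 50 = 45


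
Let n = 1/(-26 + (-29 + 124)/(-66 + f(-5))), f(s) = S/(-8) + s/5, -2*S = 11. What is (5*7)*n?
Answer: -5305/4158 ≈ -1.2759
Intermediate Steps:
S = -11/2 (S = -½*11 = -11/2 ≈ -5.5000)
f(s) = 11/16 + s/5 (f(s) = -11/2/(-8) + s/5 = -11/2*(-⅛) + s*(⅕) = 11/16 + s/5)
n = -1061/29106 (n = 1/(-26 + (-29 + 124)/(-66 + (11/16 + (⅕)*(-5)))) = 1/(-26 + 95/(-66 + (11/16 - 1))) = 1/(-26 + 95/(-66 - 5/16)) = 1/(-26 + 95/(-1061/16)) = 1/(-26 + 95*(-16/1061)) = 1/(-26 - 1520/1061) = 1/(-29106/1061) = -1061/29106 ≈ -0.036453)
(5*7)*n = (5*7)*(-1061/29106) = 35*(-1061/29106) = -5305/4158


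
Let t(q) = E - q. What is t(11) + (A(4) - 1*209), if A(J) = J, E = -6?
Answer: -222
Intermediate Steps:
t(q) = -6 - q
t(11) + (A(4) - 1*209) = (-6 - 1*11) + (4 - 1*209) = (-6 - 11) + (4 - 209) = -17 - 205 = -222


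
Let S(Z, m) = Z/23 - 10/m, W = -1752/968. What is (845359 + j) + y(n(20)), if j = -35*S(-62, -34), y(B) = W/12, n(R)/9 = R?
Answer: 159994996713/189244 ≈ 8.4544e+5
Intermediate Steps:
W = -219/121 (W = -1752*1/968 = -219/121 ≈ -1.8099)
n(R) = 9*R
y(B) = -73/484 (y(B) = -219/121/12 = -219/121*1/12 = -73/484)
S(Z, m) = -10/m + Z/23 (S(Z, m) = Z*(1/23) - 10/m = Z/23 - 10/m = -10/m + Z/23)
j = 32865/391 (j = -35*(-10/(-34) + (1/23)*(-62)) = -35*(-10*(-1/34) - 62/23) = -35*(5/17 - 62/23) = -35*(-939/391) = 32865/391 ≈ 84.054)
(845359 + j) + y(n(20)) = (845359 + 32865/391) - 73/484 = 330568234/391 - 73/484 = 159994996713/189244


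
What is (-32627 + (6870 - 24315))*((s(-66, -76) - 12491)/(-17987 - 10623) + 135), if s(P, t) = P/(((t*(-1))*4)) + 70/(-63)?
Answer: -6635521792999/978462 ≈ -6.7816e+6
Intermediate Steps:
s(P, t) = -10/9 - P/(4*t) (s(P, t) = P/((-t*4)) + 70*(-1/63) = P/((-4*t)) - 10/9 = P*(-1/(4*t)) - 10/9 = -P/(4*t) - 10/9 = -10/9 - P/(4*t))
(-32627 + (6870 - 24315))*((s(-66, -76) - 12491)/(-17987 - 10623) + 135) = (-32627 + (6870 - 24315))*(((-10/9 - 1/4*(-66)/(-76)) - 12491)/(-17987 - 10623) + 135) = (-32627 - 17445)*(((-10/9 - 1/4*(-66)*(-1/76)) - 12491)/(-28610) + 135) = -50072*(((-10/9 - 33/152) - 12491)*(-1/28610) + 135) = -50072*((-1817/1368 - 12491)*(-1/28610) + 135) = -50072*(-17089505/1368*(-1/28610) + 135) = -50072*(3417901/7827696 + 135) = -50072*1060156861/7827696 = -6635521792999/978462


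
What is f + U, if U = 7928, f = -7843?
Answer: 85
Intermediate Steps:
f + U = -7843 + 7928 = 85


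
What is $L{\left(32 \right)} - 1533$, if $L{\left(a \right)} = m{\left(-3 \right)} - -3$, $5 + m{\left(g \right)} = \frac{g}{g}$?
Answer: $-1534$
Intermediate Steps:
$m{\left(g \right)} = -4$ ($m{\left(g \right)} = -5 + \frac{g}{g} = -5 + 1 = -4$)
$L{\left(a \right)} = -1$ ($L{\left(a \right)} = -4 - -3 = -4 + 3 = -1$)
$L{\left(32 \right)} - 1533 = -1 - 1533 = -1534$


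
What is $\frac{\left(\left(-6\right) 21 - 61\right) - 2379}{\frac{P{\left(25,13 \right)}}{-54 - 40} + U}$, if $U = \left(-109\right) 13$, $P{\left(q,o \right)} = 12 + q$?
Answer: $\frac{241204}{133235} \approx 1.8104$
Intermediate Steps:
$U = -1417$
$\frac{\left(\left(-6\right) 21 - 61\right) - 2379}{\frac{P{\left(25,13 \right)}}{-54 - 40} + U} = \frac{\left(\left(-6\right) 21 - 61\right) - 2379}{\frac{12 + 25}{-54 - 40} - 1417} = \frac{\left(-126 - 61\right) - 2379}{\frac{1}{-94} \cdot 37 - 1417} = \frac{-187 - 2379}{\left(- \frac{1}{94}\right) 37 - 1417} = - \frac{2566}{- \frac{37}{94} - 1417} = - \frac{2566}{- \frac{133235}{94}} = \left(-2566\right) \left(- \frac{94}{133235}\right) = \frac{241204}{133235}$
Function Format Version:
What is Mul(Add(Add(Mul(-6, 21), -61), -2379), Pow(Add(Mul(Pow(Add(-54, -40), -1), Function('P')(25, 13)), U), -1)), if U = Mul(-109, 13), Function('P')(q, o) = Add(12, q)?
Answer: Rational(241204, 133235) ≈ 1.8104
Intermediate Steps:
U = -1417
Mul(Add(Add(Mul(-6, 21), -61), -2379), Pow(Add(Mul(Pow(Add(-54, -40), -1), Function('P')(25, 13)), U), -1)) = Mul(Add(Add(Mul(-6, 21), -61), -2379), Pow(Add(Mul(Pow(Add(-54, -40), -1), Add(12, 25)), -1417), -1)) = Mul(Add(Add(-126, -61), -2379), Pow(Add(Mul(Pow(-94, -1), 37), -1417), -1)) = Mul(Add(-187, -2379), Pow(Add(Mul(Rational(-1, 94), 37), -1417), -1)) = Mul(-2566, Pow(Add(Rational(-37, 94), -1417), -1)) = Mul(-2566, Pow(Rational(-133235, 94), -1)) = Mul(-2566, Rational(-94, 133235)) = Rational(241204, 133235)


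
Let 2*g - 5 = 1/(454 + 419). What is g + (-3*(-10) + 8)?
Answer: 35357/873 ≈ 40.501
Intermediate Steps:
g = 2183/873 (g = 5/2 + 1/(2*(454 + 419)) = 5/2 + (½)/873 = 5/2 + (½)*(1/873) = 5/2 + 1/1746 = 2183/873 ≈ 2.5006)
g + (-3*(-10) + 8) = 2183/873 + (-3*(-10) + 8) = 2183/873 + (30 + 8) = 2183/873 + 38 = 35357/873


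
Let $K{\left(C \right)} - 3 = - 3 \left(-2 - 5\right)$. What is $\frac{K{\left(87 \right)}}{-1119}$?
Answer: $- \frac{8}{373} \approx -0.021448$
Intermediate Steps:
$K{\left(C \right)} = 24$ ($K{\left(C \right)} = 3 - 3 \left(-2 - 5\right) = 3 - -21 = 3 + 21 = 24$)
$\frac{K{\left(87 \right)}}{-1119} = \frac{24}{-1119} = 24 \left(- \frac{1}{1119}\right) = - \frac{8}{373}$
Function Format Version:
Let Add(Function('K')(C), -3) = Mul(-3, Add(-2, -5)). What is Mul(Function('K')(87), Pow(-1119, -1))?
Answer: Rational(-8, 373) ≈ -0.021448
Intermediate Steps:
Function('K')(C) = 24 (Function('K')(C) = Add(3, Mul(-3, Add(-2, -5))) = Add(3, Mul(-3, -7)) = Add(3, 21) = 24)
Mul(Function('K')(87), Pow(-1119, -1)) = Mul(24, Pow(-1119, -1)) = Mul(24, Rational(-1, 1119)) = Rational(-8, 373)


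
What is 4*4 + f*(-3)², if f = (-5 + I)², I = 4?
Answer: 25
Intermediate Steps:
f = 1 (f = (-5 + 4)² = (-1)² = 1)
4*4 + f*(-3)² = 4*4 + 1*(-3)² = 16 + 1*9 = 16 + 9 = 25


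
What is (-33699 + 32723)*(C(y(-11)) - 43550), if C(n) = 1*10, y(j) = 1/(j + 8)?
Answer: 42495040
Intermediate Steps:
y(j) = 1/(8 + j)
C(n) = 10
(-33699 + 32723)*(C(y(-11)) - 43550) = (-33699 + 32723)*(10 - 43550) = -976*(-43540) = 42495040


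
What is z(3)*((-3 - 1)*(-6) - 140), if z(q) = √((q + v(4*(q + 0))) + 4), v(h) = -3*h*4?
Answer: -116*I*√137 ≈ -1357.7*I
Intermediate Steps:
v(h) = -12*h
z(q) = √(4 - 47*q) (z(q) = √((q - 48*(q + 0)) + 4) = √((q - 48*q) + 4) = √(-47*q + 4) = √(4 - 47*q))
z(3)*((-3 - 1)*(-6) - 140) = √(4 - 47*3)*((-3 - 1)*(-6) - 140) = √(4 - 141)*(-4*(-6) - 140) = √(-137)*(24 - 140) = (I*√137)*(-116) = -116*I*√137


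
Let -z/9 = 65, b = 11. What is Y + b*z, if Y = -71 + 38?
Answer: -6468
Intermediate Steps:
Y = -33
z = -585 (z = -9*65 = -585)
Y + b*z = -33 + 11*(-585) = -33 - 6435 = -6468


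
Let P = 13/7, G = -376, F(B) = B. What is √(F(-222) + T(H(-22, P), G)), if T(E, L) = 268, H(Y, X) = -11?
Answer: √46 ≈ 6.7823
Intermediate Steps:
P = 13/7 (P = 13*(⅐) = 13/7 ≈ 1.8571)
√(F(-222) + T(H(-22, P), G)) = √(-222 + 268) = √46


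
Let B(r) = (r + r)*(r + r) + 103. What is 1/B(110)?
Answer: 1/48503 ≈ 2.0617e-5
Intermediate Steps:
B(r) = 103 + 4*r² (B(r) = (2*r)*(2*r) + 103 = 4*r² + 103 = 103 + 4*r²)
1/B(110) = 1/(103 + 4*110²) = 1/(103 + 4*12100) = 1/(103 + 48400) = 1/48503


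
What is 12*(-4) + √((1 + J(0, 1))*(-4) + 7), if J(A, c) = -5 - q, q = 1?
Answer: -48 + 3*√3 ≈ -42.804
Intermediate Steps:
J(A, c) = -6 (J(A, c) = -5 - 1*1 = -5 - 1 = -6)
12*(-4) + √((1 + J(0, 1))*(-4) + 7) = 12*(-4) + √((1 - 6)*(-4) + 7) = -48 + √(-5*(-4) + 7) = -48 + √(20 + 7) = -48 + √27 = -48 + 3*√3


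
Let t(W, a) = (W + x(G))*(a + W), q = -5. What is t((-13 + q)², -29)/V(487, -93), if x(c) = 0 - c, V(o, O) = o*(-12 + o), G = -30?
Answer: 20886/46265 ≈ 0.45144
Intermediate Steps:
x(c) = -c
t(W, a) = (30 + W)*(W + a) (t(W, a) = (W - 1*(-30))*(a + W) = (W + 30)*(W + a) = (30 + W)*(W + a))
t((-13 + q)², -29)/V(487, -93) = (((-13 - 5)²)² + 30*(-13 - 5)² + 30*(-29) + (-13 - 5)²*(-29))/((487*(-12 + 487))) = (((-18)²)² + 30*(-18)² - 870 + (-18)²*(-29))/((487*475)) = (324² + 30*324 - 870 + 324*(-29))/231325 = (104976 + 9720 - 870 - 9396)*(1/231325) = 104430*(1/231325) = 20886/46265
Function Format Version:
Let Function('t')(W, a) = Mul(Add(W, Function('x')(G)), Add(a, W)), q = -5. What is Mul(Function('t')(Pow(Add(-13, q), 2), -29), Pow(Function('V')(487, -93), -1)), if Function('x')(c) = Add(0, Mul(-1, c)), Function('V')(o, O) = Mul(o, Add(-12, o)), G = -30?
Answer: Rational(20886, 46265) ≈ 0.45144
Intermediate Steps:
Function('x')(c) = Mul(-1, c)
Function('t')(W, a) = Mul(Add(30, W), Add(W, a)) (Function('t')(W, a) = Mul(Add(W, Mul(-1, -30)), Add(a, W)) = Mul(Add(W, 30), Add(W, a)) = Mul(Add(30, W), Add(W, a)))
Mul(Function('t')(Pow(Add(-13, q), 2), -29), Pow(Function('V')(487, -93), -1)) = Mul(Add(Pow(Pow(Add(-13, -5), 2), 2), Mul(30, Pow(Add(-13, -5), 2)), Mul(30, -29), Mul(Pow(Add(-13, -5), 2), -29)), Pow(Mul(487, Add(-12, 487)), -1)) = Mul(Add(Pow(Pow(-18, 2), 2), Mul(30, Pow(-18, 2)), -870, Mul(Pow(-18, 2), -29)), Pow(Mul(487, 475), -1)) = Mul(Add(Pow(324, 2), Mul(30, 324), -870, Mul(324, -29)), Pow(231325, -1)) = Mul(Add(104976, 9720, -870, -9396), Rational(1, 231325)) = Mul(104430, Rational(1, 231325)) = Rational(20886, 46265)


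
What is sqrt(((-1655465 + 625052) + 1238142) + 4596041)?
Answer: sqrt(4803770) ≈ 2191.8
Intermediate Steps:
sqrt(((-1655465 + 625052) + 1238142) + 4596041) = sqrt((-1030413 + 1238142) + 4596041) = sqrt(207729 + 4596041) = sqrt(4803770)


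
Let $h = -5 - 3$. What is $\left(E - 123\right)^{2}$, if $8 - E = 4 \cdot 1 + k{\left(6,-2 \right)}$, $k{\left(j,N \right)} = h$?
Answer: $12321$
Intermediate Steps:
$h = -8$
$k{\left(j,N \right)} = -8$
$E = 12$ ($E = 8 - \left(4 \cdot 1 - 8\right) = 8 - \left(4 - 8\right) = 8 - -4 = 8 + 4 = 12$)
$\left(E - 123\right)^{2} = \left(12 - 123\right)^{2} = \left(-111\right)^{2} = 12321$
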